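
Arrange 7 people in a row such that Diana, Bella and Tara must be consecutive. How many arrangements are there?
Treat the 3 as one block: (7-3+1)! × 3! = 120 × 6 = 720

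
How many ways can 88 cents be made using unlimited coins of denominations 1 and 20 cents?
Coefficient of x^88 in 1/(1-x^1) · 1/(1-x^20). Use j coins of 20 for j = 0..⌊88/20⌋ = 4, the rest in 1s: 4 + 1 = 5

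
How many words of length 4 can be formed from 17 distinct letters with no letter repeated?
P(17,4) = 17!/(17-4)! = 57120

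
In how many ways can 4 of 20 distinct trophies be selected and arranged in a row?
P(20,4) = 20!/(20-4)! = 116280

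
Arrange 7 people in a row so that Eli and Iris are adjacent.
Treat as block: (7-1)! × 2! = 720 × 2 = 1440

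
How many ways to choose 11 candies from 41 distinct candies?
C(41,11) = 41!/(11!×30!) = 3159461968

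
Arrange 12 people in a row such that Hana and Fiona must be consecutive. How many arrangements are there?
Treat the 2 as one block: (12-2+1)! × 2! = 39916800 × 2 = 79833600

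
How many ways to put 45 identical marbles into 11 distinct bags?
C(45+11-1, 11-1) = C(55, 10) = 29248649430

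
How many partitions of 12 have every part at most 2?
Let r_j(i) = number of partitions of i into parts ≤ j, for i = 0..12. r_1(i) = 1 for all i; r_j(i) = r_{j-1}(i) + r_j(i-j). Rows j = 2..2: ≤2: 1 1 2 2 3 3 4 4 5 5 6 6 7. r_2(12) = 7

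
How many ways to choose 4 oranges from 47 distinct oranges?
C(47,4) = 47!/(4!×43!) = 178365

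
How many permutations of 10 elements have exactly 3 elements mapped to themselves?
Choose the 3 fixed points C(10,3) = 120, derange the rest: !7 = Σ_{j=0}^{7} (-1)^j·7!/j! = 5040 - 5040 + 2520 - 840 + 210 - 42 + 7 - 1 = 1854. Product = 120 × 1854 = 222480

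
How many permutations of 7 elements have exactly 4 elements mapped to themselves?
Choose the 4 fixed points C(7,4) = 35, derange the rest: !3 = Σ_{j=0}^{3} (-1)^j·3!/j! = 6 - 6 + 3 - 1 = 2. Product = 35 × 2 = 70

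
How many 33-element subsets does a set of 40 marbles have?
C(40,33) = 40!/(33!×7!) = 18643560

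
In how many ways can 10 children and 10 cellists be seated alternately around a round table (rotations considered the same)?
Fix one of the children: (10-1)! ways for the remaining children, × 10! ways for the cellists = 362880 × 3628800 = 1316818944000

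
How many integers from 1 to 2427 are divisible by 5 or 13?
⌊2427/5⌋ + ⌊2427/13⌋ - ⌊2427/65⌋ = 485 + 186 - 37 = 634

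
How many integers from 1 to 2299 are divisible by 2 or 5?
⌊2299/2⌋ + ⌊2299/5⌋ - ⌊2299/10⌋ = 1149 + 459 - 229 = 1379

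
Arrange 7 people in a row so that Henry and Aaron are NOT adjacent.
Total - adjacent = 7! - (7-1)!×2 = 5040 - 1440 = 3600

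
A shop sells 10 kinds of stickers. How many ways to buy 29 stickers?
C(29+10-1, 10-1) = C(38, 9) = 163011640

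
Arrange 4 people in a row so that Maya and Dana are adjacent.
Treat as block: (4-1)! × 2! = 6 × 2 = 12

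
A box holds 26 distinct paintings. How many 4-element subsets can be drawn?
C(26,4) = 26!/(4!×22!) = 14950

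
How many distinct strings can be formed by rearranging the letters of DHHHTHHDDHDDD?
13! / (6! × 6! × 1!) = 12012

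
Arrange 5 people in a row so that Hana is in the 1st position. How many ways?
Fix one position: (5-1)! = 24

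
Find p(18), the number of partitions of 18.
Pentagonal recurrence p(n) = p(n-1) + p(n-2) - p(n-5) - p(n-7) + p(n-12) + p(n-15) - ... gives p(0..17) = 1, 1, 2, 3, 5, 7, 11, 15, 22, 30, 42, 56, 77, 101, 135, 176, 231, 297. p(18) = p(17) + p(16) - p(13) - p(11) + p(6) + p(3) = 297 + 231 - 101 - 56 + 11 + 3 = 385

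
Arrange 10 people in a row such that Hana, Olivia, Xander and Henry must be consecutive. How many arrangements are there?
Treat the 4 as one block: (10-4+1)! × 4! = 5040 × 24 = 120960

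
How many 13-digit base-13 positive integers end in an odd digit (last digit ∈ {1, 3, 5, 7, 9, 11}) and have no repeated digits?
Last∈{1,3,5,7,9,11}. Last=0: 0. Last nonzero: 6×11×P(11,11) = 2634508800. Total = 2634508800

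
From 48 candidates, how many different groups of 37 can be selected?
C(48,37) = 48!/(37!×11!) = 22595200368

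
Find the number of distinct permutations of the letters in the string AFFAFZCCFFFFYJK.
15! / (2! × 1! × 2! × 1! × 1! × 1! × 7!) = 64864800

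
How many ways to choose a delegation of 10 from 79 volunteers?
C(79,10) = 79!/(10!×69!) = 1440680596355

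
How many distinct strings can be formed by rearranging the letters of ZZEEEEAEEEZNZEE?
15! / (1! × 4! × 1! × 9!) = 150150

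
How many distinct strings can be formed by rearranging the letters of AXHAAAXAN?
9! / (2! × 1! × 1! × 5!) = 1512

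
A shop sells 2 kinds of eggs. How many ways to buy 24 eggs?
C(24+2-1, 2-1) = C(25, 1) = 25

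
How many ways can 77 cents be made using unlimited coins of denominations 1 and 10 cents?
Coefficient of x^77 in 1/(1-x^1) · 1/(1-x^10). Use j coins of 10 for j = 0..⌊77/10⌋ = 7, the rest in 1s: 7 + 1 = 8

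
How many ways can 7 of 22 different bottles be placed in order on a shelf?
P(22,7) = 22!/(22-7)! = 859541760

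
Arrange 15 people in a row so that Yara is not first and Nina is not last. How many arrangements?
By inclusion-exclusion: 15! - 2×(15-1)! + (15-2)! = 1307674368000 - 174356582400 + 6227020800 = 1139544806400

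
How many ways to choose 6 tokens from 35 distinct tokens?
C(35,6) = 35!/(6!×29!) = 1623160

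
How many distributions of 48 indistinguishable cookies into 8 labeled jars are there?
C(48+8-1, 8-1) = C(55, 7) = 202927725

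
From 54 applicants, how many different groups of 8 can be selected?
C(54,8) = 54!/(8!×46!) = 1040465790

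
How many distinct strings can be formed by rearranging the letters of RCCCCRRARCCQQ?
13! / (6! × 2! × 1! × 4!) = 180180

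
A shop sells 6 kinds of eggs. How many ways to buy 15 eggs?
C(15+6-1, 6-1) = C(20, 5) = 15504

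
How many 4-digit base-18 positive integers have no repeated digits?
First digit: 17 choices (nonzero). Then descending: 17 × 17 × 16 × 15 = 69360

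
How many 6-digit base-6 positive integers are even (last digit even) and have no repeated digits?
Last∈{0,2,4}. Last=0: 120. Last nonzero: 2×4×P(4,4) = 192. Total = 312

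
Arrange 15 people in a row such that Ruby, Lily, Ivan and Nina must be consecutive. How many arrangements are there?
Treat the 4 as one block: (15-4+1)! × 4! = 479001600 × 24 = 11496038400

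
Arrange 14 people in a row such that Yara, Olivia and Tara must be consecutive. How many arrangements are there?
Treat the 3 as one block: (14-3+1)! × 3! = 479001600 × 6 = 2874009600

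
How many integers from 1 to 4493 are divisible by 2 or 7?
⌊4493/2⌋ + ⌊4493/7⌋ - ⌊4493/14⌋ = 2246 + 641 - 320 = 2567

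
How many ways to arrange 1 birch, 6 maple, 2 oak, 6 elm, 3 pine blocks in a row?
18! / (1! × 6! × 2! × 6! × 3!) = 1029188160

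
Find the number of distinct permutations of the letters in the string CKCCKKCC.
8! / (5! × 3!) = 56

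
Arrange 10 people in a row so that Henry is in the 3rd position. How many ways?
Fix one position: (10-1)! = 362880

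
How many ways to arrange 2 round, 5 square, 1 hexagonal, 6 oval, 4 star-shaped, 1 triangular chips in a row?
19! / (2! × 5! × 1! × 6! × 4! × 1!) = 29331862560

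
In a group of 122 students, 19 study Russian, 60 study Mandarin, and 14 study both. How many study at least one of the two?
|A∪B| = |A| + |B| - |A∩B| = 19 + 60 - 14 = 65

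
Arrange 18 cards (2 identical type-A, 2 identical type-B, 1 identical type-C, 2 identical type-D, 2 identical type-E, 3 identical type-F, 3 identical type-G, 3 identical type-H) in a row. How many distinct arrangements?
18! / (2! × 2! × 1! × 2! × 2! × 3! × 3! × 3!) = 1852538688000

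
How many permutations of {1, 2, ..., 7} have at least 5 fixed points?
Exactly j fixed points: C(7,j)·!(7-j); sum over j ≥ 5 (derangement numbers via !m = (m-1)·(!(m-1) + !(m-2)): !0..!2 = 1, 0, 1). Σ_{j=5}^{7} C(7,j)·!(7-j) = C(7,5)·!2 + C(7,6)·!1 + C(7,7)·!0 = 21·1 + 7·0 + 1·1 = 22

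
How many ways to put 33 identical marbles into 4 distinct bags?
C(33+4-1, 4-1) = C(36, 3) = 7140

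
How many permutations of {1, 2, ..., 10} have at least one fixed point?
Complement of the derangements. !10 = Σ_{j=0}^{10} (-1)^j·10!/j! = 3628800 - 3628800 + 1814400 - 604800 + 151200 - 30240 + 5040 - 720 + 90 - 10 + 1 = 1334961. 10! - !10 = 3628800 - 1334961 = 2293839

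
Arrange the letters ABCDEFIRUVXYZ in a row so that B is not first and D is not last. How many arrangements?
By inclusion-exclusion: 13! - 2×(13-1)! + (13-2)! = 6227020800 - 958003200 + 39916800 = 5308934400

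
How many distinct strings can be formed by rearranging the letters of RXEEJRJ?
7! / (2! × 2! × 2! × 1!) = 630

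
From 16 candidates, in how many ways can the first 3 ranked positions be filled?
P(16,3) = 16!/(16-3)! = 3360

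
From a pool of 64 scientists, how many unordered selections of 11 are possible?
C(64,11) = 64!/(11!×53!) = 743595781824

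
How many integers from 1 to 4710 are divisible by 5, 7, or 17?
⌊4710/5⌋+⌊4710/7⌋+⌊4710/17⌋ - ⌊4710/35⌋-⌊4710/85⌋-⌊4710/119⌋ + ⌊4710/595⌋ = 942+672+277 - 134-55-39 + 7 = 1670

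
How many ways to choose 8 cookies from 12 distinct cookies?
C(12,8) = 12!/(8!×4!) = 495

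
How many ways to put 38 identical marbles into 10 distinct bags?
C(38+10-1, 10-1) = C(47, 9) = 1362649145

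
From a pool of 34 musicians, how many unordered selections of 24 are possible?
C(34,24) = 34!/(24!×10!) = 131128140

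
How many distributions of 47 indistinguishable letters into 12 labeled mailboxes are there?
C(47+12-1, 12-1) = C(58, 11) = 227692286640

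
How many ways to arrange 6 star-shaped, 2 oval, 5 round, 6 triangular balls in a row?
19! / (6! × 2! × 5! × 6!) = 977728752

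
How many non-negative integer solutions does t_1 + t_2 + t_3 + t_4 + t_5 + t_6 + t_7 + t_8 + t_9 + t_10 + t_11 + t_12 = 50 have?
C(50+12-1, 12-1) = C(61, 11) = 418094152866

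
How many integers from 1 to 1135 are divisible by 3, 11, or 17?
⌊1135/3⌋+⌊1135/11⌋+⌊1135/17⌋ - ⌊1135/33⌋-⌊1135/51⌋-⌊1135/187⌋ + ⌊1135/561⌋ = 378+103+66 - 34-22-6 + 2 = 487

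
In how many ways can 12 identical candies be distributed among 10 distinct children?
C(12+10-1, 10-1) = C(21, 9) = 293930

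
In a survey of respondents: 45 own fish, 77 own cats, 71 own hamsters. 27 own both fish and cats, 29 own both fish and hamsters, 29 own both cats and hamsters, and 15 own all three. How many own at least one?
|A∪B∪C| = 45+77+71-27-29-29+15 = 123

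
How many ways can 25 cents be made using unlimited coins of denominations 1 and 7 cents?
Coefficient of x^25 in 1/(1-x^1) · 1/(1-x^7). Use j coins of 7 for j = 0..⌊25/7⌋ = 3, the rest in 1s: 3 + 1 = 4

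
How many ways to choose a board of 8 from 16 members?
C(16,8) = 16!/(8!×8!) = 12870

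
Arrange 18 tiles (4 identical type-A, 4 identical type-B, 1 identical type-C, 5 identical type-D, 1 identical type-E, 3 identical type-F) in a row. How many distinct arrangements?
18! / (4! × 4! × 1! × 5! × 1! × 3!) = 15437822400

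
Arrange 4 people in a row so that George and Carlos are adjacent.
Treat as block: (4-1)! × 2! = 6 × 2 = 12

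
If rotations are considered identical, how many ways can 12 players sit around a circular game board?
Circular: fix one position, arrange the rest. (12-1)! = 39916800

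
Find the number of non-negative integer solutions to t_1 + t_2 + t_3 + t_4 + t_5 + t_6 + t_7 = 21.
C(21+7-1, 7-1) = C(27, 6) = 296010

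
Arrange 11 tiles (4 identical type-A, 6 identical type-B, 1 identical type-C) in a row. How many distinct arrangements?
11! / (4! × 6! × 1!) = 2310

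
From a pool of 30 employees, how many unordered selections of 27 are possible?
C(30,27) = 30!/(27!×3!) = 4060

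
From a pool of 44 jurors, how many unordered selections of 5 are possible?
C(44,5) = 44!/(5!×39!) = 1086008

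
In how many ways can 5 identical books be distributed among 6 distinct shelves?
C(5+6-1, 6-1) = C(10, 5) = 252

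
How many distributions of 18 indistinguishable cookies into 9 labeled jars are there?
C(18+9-1, 9-1) = C(26, 8) = 1562275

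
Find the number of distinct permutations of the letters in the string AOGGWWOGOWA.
11! / (2! × 3! × 3! × 3!) = 92400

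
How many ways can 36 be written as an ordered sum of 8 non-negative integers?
C(36+8-1, 8-1) = C(43, 7) = 32224114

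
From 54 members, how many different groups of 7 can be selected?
C(54,7) = 54!/(7!×47!) = 177100560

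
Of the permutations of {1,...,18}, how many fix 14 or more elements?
Exactly j fixed points: C(18,j)·!(18-j); sum over j ≥ 14 (derangement numbers via !m = (m-1)·(!(m-1) + !(m-2)): !0..!4 = 1, 0, 1, 2, 9). Σ_{j=14}^{18} C(18,j)·!(18-j) = C(18,14)·!4 + C(18,15)·!3 + C(18,16)·!2 + C(18,17)·!1 + C(18,18)·!0 = 3060·9 + 816·2 + 153·1 + 18·0 + 1·1 = 29326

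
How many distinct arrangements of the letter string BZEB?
4! / (2! × 1! × 1!) = 12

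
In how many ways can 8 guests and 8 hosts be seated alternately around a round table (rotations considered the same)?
Fix one of the guests: (8-1)! ways for the remaining guests, × 8! ways for the hosts = 5040 × 40320 = 203212800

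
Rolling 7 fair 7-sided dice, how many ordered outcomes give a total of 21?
Coefficient of x^21 in (x + x² + ... + x^7)^7. By inclusion-exclusion on dice exceeding 7: Σ_j (-1)^j C(7,j)·C(21-1-7j, 6) = C(7,0)·C(20,6) - C(7,1)·C(13,6) + C(7,2)·C(6,6) = 1·38760 - 7·1716 + 21·1 = 26769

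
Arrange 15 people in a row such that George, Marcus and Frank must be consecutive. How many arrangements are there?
Treat the 3 as one block: (15-3+1)! × 3! = 6227020800 × 6 = 37362124800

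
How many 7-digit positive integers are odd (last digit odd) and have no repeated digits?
Last∈{1,3,5,7,9}. Last=0: 0. Last nonzero: 5×8×P(8,5) = 268800. Total = 268800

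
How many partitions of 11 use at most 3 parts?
By conjugation, equals partitions of 11 into parts ≤ 3. Let r_j(i) = number of partitions of i into parts ≤ j, for i = 0..11. r_1(i) = 1 for all i; r_j(i) = r_{j-1}(i) + r_j(i-j). Rows j = 2..3: ≤2: 1 1 2 2 3 3 4 4 5 5 6 6; ≤3: 1 1 2 3 4 5 7 8 10 12 14 16. r_3(11) = 16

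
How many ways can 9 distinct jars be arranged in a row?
9! = 362880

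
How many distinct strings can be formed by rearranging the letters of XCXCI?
5! / (2! × 2! × 1!) = 30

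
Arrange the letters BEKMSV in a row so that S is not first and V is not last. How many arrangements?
By inclusion-exclusion: 6! - 2×(6-1)! + (6-2)! = 720 - 240 + 24 = 504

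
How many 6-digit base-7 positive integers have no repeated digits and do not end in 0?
Last digit: 6 nonzero choices. First digit: 5 (nonzero, ≠last). Middle 4: P(5,4) = 120. Total = 3600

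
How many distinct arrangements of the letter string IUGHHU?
6! / (1! × 2! × 2! × 1!) = 180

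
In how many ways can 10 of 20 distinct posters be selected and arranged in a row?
P(20,10) = 20!/(20-10)! = 670442572800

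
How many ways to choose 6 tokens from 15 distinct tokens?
C(15,6) = 15!/(6!×9!) = 5005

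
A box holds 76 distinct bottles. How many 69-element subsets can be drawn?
C(76,69) = 76!/(69!×7!) = 2186189400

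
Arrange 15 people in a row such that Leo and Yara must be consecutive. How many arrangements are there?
Treat the 2 as one block: (15-2+1)! × 2! = 87178291200 × 2 = 174356582400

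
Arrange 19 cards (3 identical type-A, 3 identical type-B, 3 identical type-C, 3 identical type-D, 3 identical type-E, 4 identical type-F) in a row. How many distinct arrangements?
19! / (3! × 3! × 3! × 3! × 3! × 4!) = 651819168000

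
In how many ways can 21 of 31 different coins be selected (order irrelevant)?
C(31,21) = 31!/(21!×10!) = 44352165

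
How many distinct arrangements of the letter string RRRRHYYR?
8! / (1! × 5! × 2!) = 168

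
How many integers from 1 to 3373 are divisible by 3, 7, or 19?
⌊3373/3⌋+⌊3373/7⌋+⌊3373/19⌋ - ⌊3373/21⌋-⌊3373/57⌋-⌊3373/133⌋ + ⌊3373/399⌋ = 1124+481+177 - 160-59-25 + 8 = 1546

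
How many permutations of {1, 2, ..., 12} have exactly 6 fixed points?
Choose the 6 fixed points C(12,6) = 924, derange the rest: !6 = Σ_{j=0}^{6} (-1)^j·6!/j! = 720 - 720 + 360 - 120 + 30 - 6 + 1 = 265. Product = 924 × 265 = 244860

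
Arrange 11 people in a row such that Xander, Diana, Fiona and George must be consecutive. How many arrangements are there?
Treat the 4 as one block: (11-4+1)! × 4! = 40320 × 24 = 967680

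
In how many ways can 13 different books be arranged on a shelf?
13! = 6227020800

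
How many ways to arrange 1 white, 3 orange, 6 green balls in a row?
10! / (1! × 3! × 6!) = 840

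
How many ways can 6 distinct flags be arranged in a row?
6! = 720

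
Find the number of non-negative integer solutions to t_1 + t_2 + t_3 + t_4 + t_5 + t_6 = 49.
C(49+6-1, 6-1) = C(54, 5) = 3162510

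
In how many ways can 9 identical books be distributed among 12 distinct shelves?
C(9+12-1, 12-1) = C(20, 11) = 167960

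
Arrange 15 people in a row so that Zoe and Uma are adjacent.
Treat as block: (15-1)! × 2! = 87178291200 × 2 = 174356582400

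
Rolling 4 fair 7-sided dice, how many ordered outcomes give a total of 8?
Coefficient of x^8 in (x + x² + ... + x^7)^4. By inclusion-exclusion on dice exceeding 7: Σ_j (-1)^j C(4,j)·C(8-1-7j, 3) = C(4,0)·C(7,3) = 1·35 = 35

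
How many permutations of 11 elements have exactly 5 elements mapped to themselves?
Choose the 5 fixed points C(11,5) = 462, derange the rest: !6 = Σ_{j=0}^{6} (-1)^j·6!/j! = 720 - 720 + 360 - 120 + 30 - 6 + 1 = 265. Product = 462 × 265 = 122430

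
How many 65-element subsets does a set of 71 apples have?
C(71,65) = 71!/(65!×6!) = 143218999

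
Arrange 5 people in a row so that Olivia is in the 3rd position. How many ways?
Fix one position: (5-1)! = 24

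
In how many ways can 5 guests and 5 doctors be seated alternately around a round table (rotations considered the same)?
Fix one of the guests: (5-1)! ways for the remaining guests, × 5! ways for the doctors = 24 × 120 = 2880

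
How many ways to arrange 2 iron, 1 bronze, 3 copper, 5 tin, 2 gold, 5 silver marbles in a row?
18! / (2! × 1! × 3! × 5! × 2! × 5!) = 18525386880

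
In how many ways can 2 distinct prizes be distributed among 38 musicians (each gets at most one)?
P(38,2) = 38!/(38-2)! = 1406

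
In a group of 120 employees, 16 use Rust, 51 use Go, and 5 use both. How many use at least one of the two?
|A∪B| = |A| + |B| - |A∩B| = 16 + 51 - 5 = 62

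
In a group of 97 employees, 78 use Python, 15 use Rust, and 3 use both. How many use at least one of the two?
|A∪B| = |A| + |B| - |A∩B| = 78 + 15 - 3 = 90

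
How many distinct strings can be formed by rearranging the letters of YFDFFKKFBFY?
11! / (2! × 2! × 1! × 1! × 5!) = 83160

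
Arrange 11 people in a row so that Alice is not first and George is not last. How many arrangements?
By inclusion-exclusion: 11! - 2×(11-1)! + (11-2)! = 39916800 - 7257600 + 362880 = 33022080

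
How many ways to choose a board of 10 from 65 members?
C(65,10) = 65!/(10!×55!) = 179013799328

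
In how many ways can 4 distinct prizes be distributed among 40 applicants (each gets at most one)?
P(40,4) = 40!/(40-4)! = 2193360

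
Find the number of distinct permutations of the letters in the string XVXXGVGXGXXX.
12! / (7! × 2! × 3!) = 7920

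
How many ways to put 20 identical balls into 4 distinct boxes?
C(20+4-1, 4-1) = C(23, 3) = 1771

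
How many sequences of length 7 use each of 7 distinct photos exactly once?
7! = 5040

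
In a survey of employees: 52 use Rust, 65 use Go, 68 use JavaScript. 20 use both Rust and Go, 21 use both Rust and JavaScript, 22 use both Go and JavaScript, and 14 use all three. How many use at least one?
|A∪B∪C| = 52+65+68-20-21-22+14 = 136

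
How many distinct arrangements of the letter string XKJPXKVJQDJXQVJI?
16! / (4! × 2! × 2! × 2! × 1! × 1! × 3! × 1!) = 18162144000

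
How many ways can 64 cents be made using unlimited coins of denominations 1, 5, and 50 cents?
Coefficient of x^64 in 1/(1-x^1) · 1/(1-x^5) · 1/(1-x^50). Case on j = number of 50-cent coins (j = 0..1); remainder r = 64 - 50j is made from {1,5} in ⌊r/5⌋+1 ways. r = 64, 14 → 13 + 3 = 16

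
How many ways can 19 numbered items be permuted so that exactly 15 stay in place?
Choose the 15 fixed points C(19,15) = 3876, derange the rest: !4 = Σ_{j=0}^{4} (-1)^j·4!/j! = 24 - 24 + 12 - 4 + 1 = 9. Product = 3876 × 9 = 34884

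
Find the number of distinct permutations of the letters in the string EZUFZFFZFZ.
10! / (1! × 1! × 4! × 4!) = 6300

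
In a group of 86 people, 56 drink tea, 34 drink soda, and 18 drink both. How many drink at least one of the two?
|A∪B| = |A| + |B| - |A∩B| = 56 + 34 - 18 = 72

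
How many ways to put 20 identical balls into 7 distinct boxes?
C(20+7-1, 7-1) = C(26, 6) = 230230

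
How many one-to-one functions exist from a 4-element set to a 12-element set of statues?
P(12,4) = 12!/(12-4)! = 11880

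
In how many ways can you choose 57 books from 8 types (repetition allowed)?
C(57+8-1, 8-1) = C(64, 7) = 621216192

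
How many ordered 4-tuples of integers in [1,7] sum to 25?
Coefficient of x^25 in (x + x² + ... + x^7)^4. By inclusion-exclusion on dice exceeding 7: Σ_j (-1)^j C(4,j)·C(25-1-7j, 3) = C(4,0)·C(24,3) - C(4,1)·C(17,3) + C(4,2)·C(10,3) - C(4,3)·C(3,3) = 1·2024 - 4·680 + 6·120 - 4·1 = 20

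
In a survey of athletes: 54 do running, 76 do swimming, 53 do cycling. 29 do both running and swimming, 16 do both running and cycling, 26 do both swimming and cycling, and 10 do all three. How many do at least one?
|A∪B∪C| = 54+76+53-29-16-26+10 = 122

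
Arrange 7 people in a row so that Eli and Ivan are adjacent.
Treat as block: (7-1)! × 2! = 720 × 2 = 1440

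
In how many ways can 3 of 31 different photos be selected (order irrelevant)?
C(31,3) = 31!/(3!×28!) = 4495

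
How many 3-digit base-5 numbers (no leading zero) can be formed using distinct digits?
First digit: 4 choices (nonzero). Then descending: 4 × 4 × 3 = 48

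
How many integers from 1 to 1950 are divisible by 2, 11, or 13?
⌊1950/2⌋+⌊1950/11⌋+⌊1950/13⌋ - ⌊1950/22⌋-⌊1950/26⌋-⌊1950/143⌋ + ⌊1950/286⌋ = 975+177+150 - 88-75-13 + 6 = 1132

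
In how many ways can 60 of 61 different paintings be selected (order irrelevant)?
C(61,60) = 61!/(60!×1!) = 61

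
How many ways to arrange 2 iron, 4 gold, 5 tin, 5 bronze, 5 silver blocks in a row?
21! / (2! × 4! × 5! × 5! × 5!) = 615969113760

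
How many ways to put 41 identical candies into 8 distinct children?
C(41+8-1, 8-1) = C(48, 7) = 73629072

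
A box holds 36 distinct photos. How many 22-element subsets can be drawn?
C(36,22) = 36!/(22!×14!) = 3796297200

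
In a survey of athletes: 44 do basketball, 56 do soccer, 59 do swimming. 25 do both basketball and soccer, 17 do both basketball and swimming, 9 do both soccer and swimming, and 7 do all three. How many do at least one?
|A∪B∪C| = 44+56+59-25-17-9+7 = 115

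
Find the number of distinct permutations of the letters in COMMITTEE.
9! / (1! × 1! × 2! × 1! × 2! × 2!) = 45360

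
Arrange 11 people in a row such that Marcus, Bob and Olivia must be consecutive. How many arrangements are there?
Treat the 3 as one block: (11-3+1)! × 3! = 362880 × 6 = 2177280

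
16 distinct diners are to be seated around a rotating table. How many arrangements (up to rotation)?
Circular: fix one position, arrange the rest. (16-1)! = 1307674368000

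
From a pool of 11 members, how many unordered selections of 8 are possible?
C(11,8) = 11!/(8!×3!) = 165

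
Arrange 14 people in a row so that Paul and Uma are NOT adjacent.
Total - adjacent = 14! - (14-1)!×2 = 87178291200 - 12454041600 = 74724249600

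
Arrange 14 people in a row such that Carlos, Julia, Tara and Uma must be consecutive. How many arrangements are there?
Treat the 4 as one block: (14-4+1)! × 4! = 39916800 × 24 = 958003200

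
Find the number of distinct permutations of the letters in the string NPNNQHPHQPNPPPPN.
16! / (7! × 5! × 2! × 2!) = 8648640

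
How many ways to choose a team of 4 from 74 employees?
C(74,4) = 74!/(4!×70!) = 1150626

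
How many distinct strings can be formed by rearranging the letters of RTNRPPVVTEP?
11! / (1! × 2! × 2! × 1! × 3! × 2!) = 831600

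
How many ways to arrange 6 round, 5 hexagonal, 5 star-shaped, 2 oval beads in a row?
18! / (6! × 5! × 5! × 2!) = 308756448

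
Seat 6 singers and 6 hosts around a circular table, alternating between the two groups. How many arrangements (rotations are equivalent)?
Fix one of the singers: (6-1)! ways for the remaining singers, × 6! ways for the hosts = 120 × 720 = 86400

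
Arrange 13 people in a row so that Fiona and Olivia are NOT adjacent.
Total - adjacent = 13! - (13-1)!×2 = 6227020800 - 958003200 = 5269017600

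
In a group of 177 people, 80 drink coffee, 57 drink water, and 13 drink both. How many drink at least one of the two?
|A∪B| = |A| + |B| - |A∩B| = 80 + 57 - 13 = 124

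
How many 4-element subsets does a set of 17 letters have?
C(17,4) = 17!/(4!×13!) = 2380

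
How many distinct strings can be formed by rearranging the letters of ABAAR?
5! / (1! × 3! × 1!) = 20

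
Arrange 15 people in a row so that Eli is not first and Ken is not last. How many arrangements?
By inclusion-exclusion: 15! - 2×(15-1)! + (15-2)! = 1307674368000 - 174356582400 + 6227020800 = 1139544806400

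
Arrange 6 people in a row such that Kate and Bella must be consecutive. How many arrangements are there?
Treat the 2 as one block: (6-2+1)! × 2! = 120 × 2 = 240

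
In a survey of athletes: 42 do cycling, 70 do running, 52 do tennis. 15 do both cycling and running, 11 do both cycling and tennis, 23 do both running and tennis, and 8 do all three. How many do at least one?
|A∪B∪C| = 42+70+52-15-11-23+8 = 123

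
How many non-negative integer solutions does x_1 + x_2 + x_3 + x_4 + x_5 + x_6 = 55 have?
C(55+6-1, 6-1) = C(60, 5) = 5461512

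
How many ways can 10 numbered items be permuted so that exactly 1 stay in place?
Choose the 1 fixed point C(10,1) = 10, derange the rest: !9 = Σ_{j=0}^{9} (-1)^j·9!/j! = 362880 - 362880 + 181440 - 60480 + 15120 - 3024 + 504 - 72 + 9 - 1 = 133496. Product = 10 × 133496 = 1334960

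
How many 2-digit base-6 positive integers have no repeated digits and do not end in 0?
Last digit: 5 nonzero choices. First digit: 4 (nonzero, ≠last). Middle 0: P(4,0) = 1. Total = 20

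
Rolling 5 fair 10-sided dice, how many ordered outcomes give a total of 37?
Coefficient of x^37 in (x + x² + ... + x^10)^5. By inclusion-exclusion on dice exceeding 10: Σ_j (-1)^j C(5,j)·C(37-1-10j, 4) = C(5,0)·C(36,4) - C(5,1)·C(26,4) + C(5,2)·C(16,4) - C(5,3)·C(6,4) = 1·58905 - 5·14950 + 10·1820 - 10·15 = 2205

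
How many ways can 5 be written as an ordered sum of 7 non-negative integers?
C(5+7-1, 7-1) = C(11, 6) = 462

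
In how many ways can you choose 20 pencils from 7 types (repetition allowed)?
C(20+7-1, 7-1) = C(26, 6) = 230230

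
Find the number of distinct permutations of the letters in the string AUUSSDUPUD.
10! / (2! × 1! × 2! × 1! × 4!) = 37800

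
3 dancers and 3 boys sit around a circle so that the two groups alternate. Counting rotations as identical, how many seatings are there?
Fix one of the dancers: (3-1)! ways for the remaining dancers, × 3! ways for the boys = 2 × 6 = 12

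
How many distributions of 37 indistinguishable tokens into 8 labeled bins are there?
C(37+8-1, 8-1) = C(44, 7) = 38320568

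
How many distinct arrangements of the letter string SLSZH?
5! / (1! × 1! × 1! × 2!) = 60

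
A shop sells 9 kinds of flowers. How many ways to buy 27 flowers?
C(27+9-1, 9-1) = C(35, 8) = 23535820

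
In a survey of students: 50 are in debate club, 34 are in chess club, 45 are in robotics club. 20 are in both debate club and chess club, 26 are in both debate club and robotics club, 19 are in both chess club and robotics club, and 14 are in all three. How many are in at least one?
|A∪B∪C| = 50+34+45-20-26-19+14 = 78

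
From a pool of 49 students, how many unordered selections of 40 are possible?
C(49,40) = 49!/(40!×9!) = 2054455634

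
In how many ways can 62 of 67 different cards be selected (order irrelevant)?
C(67,62) = 67!/(62!×5!) = 9657648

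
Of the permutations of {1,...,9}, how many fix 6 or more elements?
Exactly j fixed points: C(9,j)·!(9-j); sum over j ≥ 6 (derangement numbers via !m = (m-1)·(!(m-1) + !(m-2)): !0..!3 = 1, 0, 1, 2). Σ_{j=6}^{9} C(9,j)·!(9-j) = C(9,6)·!3 + C(9,7)·!2 + C(9,8)·!1 + C(9,9)·!0 = 84·2 + 36·1 + 9·0 + 1·1 = 205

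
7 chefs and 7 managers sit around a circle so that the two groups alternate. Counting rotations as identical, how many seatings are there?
Fix one of the chefs: (7-1)! ways for the remaining chefs, × 7! ways for the managers = 720 × 5040 = 3628800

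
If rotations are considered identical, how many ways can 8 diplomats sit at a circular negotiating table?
Circular: fix one position, arrange the rest. (8-1)! = 5040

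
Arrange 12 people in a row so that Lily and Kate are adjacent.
Treat as block: (12-1)! × 2! = 39916800 × 2 = 79833600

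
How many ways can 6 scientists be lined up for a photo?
6! = 720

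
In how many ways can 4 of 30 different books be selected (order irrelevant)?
C(30,4) = 30!/(4!×26!) = 27405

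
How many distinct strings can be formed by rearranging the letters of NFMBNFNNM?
9! / (1! × 2! × 2! × 4!) = 3780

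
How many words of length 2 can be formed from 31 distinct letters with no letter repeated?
P(31,2) = 31!/(31-2)! = 930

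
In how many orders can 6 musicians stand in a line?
6! = 720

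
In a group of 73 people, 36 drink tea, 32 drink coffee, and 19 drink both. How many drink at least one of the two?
|A∪B| = |A| + |B| - |A∩B| = 36 + 32 - 19 = 49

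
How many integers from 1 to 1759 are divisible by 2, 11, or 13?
⌊1759/2⌋+⌊1759/11⌋+⌊1759/13⌋ - ⌊1759/22⌋-⌊1759/26⌋-⌊1759/143⌋ + ⌊1759/286⌋ = 879+159+135 - 79-67-12 + 6 = 1021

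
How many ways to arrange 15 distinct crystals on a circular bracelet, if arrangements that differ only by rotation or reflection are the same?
(15-1)!/2 = 87178291200/2 = 43589145600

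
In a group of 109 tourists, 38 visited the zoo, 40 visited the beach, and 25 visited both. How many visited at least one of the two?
|A∪B| = |A| + |B| - |A∩B| = 38 + 40 - 25 = 53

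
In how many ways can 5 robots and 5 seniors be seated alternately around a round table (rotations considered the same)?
Fix one of the robots: (5-1)! ways for the remaining robots, × 5! ways for the seniors = 24 × 120 = 2880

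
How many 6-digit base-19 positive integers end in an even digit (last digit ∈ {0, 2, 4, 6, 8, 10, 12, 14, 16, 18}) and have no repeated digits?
Last∈{0,2,4,6,8,10,12,14,16,18}. Last=0: 1028160. Last nonzero: 9×17×P(17,4) = 8739360. Total = 9767520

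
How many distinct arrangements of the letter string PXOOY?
5! / (1! × 2! × 1! × 1!) = 60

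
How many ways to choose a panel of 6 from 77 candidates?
C(77,6) = 77!/(6!×71!) = 237093780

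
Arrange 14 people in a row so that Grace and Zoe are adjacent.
Treat as block: (14-1)! × 2! = 6227020800 × 2 = 12454041600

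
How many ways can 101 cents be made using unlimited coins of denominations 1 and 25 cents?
Coefficient of x^101 in 1/(1-x^1) · 1/(1-x^25). Use j coins of 25 for j = 0..⌊101/25⌋ = 4, the rest in 1s: 4 + 1 = 5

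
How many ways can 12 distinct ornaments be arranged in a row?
12! = 479001600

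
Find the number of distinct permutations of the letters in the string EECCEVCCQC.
10! / (3! × 1! × 5! × 1!) = 5040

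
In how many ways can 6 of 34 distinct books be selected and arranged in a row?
P(34,6) = 34!/(34-6)! = 968330880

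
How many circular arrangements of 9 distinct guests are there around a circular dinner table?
Circular: fix one position, arrange the rest. (9-1)! = 40320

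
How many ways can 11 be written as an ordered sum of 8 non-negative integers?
C(11+8-1, 8-1) = C(18, 7) = 31824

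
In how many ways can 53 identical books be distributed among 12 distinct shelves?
C(53+12-1, 12-1) = C(64, 11) = 743595781824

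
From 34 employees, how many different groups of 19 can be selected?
C(34,19) = 34!/(19!×15!) = 1855967520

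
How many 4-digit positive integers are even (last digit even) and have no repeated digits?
Last∈{0,2,4,6,8}. Last=0: 504. Last nonzero: 4×8×P(8,2) = 1792. Total = 2296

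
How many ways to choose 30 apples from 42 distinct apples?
C(42,30) = 42!/(30!×12!) = 11058116888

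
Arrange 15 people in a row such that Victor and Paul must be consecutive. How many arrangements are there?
Treat the 2 as one block: (15-2+1)! × 2! = 87178291200 × 2 = 174356582400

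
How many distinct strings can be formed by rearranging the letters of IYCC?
4! / (1! × 1! × 2!) = 12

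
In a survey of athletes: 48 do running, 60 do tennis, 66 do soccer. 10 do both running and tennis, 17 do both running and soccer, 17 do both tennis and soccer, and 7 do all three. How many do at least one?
|A∪B∪C| = 48+60+66-10-17-17+7 = 137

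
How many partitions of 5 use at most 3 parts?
By conjugation, equals partitions of 5 into parts ≤ 3. Let r_j(i) = number of partitions of i into parts ≤ j, for i = 0..5. r_1(i) = 1 for all i; r_j(i) = r_{j-1}(i) + r_j(i-j). Rows j = 2..3: ≤2: 1 1 2 2 3 3; ≤3: 1 1 2 3 4 5. r_3(5) = 5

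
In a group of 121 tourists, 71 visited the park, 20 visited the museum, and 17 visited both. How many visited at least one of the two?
|A∪B| = |A| + |B| - |A∩B| = 71 + 20 - 17 = 74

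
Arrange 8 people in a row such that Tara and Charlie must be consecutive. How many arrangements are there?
Treat the 2 as one block: (8-2+1)! × 2! = 5040 × 2 = 10080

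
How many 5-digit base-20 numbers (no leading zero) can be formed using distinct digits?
First digit: 19 choices (nonzero). Then descending: 19 × 19 × 18 × 17 × 16 = 1767456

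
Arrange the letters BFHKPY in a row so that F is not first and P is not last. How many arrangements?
By inclusion-exclusion: 6! - 2×(6-1)! + (6-2)! = 720 - 240 + 24 = 504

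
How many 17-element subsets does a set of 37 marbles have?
C(37,17) = 37!/(17!×20!) = 15905368710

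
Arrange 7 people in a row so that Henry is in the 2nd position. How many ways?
Fix one position: (7-1)! = 720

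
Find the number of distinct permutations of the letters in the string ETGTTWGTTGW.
11! / (3! × 5! × 1! × 2!) = 27720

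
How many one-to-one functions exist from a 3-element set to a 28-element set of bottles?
P(28,3) = 28!/(28-3)! = 19656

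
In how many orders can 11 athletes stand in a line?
11! = 39916800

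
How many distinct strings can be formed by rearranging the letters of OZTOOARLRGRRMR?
14! / (1! × 1! × 5! × 1! × 1! × 3! × 1! × 1!) = 121080960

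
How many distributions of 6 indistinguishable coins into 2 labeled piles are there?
C(6+2-1, 2-1) = C(7, 1) = 7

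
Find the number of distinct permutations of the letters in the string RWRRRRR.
7! / (1! × 6!) = 7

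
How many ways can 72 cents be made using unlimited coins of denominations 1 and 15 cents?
Coefficient of x^72 in 1/(1-x^1) · 1/(1-x^15). Use j coins of 15 for j = 0..⌊72/15⌋ = 4, the rest in 1s: 4 + 1 = 5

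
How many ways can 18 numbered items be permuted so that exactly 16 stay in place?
Choose the 16 fixed points C(18,16) = 153, derange the rest: !2 = Σ_{j=0}^{2} (-1)^j·2!/j! = 2 - 2 + 1 = 1. Product = 153 × 1 = 153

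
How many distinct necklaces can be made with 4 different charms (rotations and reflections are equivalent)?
(4-1)!/2 = 6/2 = 3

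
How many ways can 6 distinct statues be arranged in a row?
6! = 720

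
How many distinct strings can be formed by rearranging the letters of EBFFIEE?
7! / (1! × 3! × 1! × 2!) = 420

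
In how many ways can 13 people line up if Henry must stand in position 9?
Fix one position: (13-1)! = 479001600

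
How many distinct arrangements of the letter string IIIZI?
5! / (1! × 4!) = 5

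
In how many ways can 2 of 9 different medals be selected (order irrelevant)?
C(9,2) = 9!/(2!×7!) = 36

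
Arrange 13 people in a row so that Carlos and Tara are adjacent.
Treat as block: (13-1)! × 2! = 479001600 × 2 = 958003200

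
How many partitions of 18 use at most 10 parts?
By conjugation, equals partitions of 18 into parts ≤ 10. Let r_j(i) = number of partitions of i into parts ≤ j, for i = 0..18. r_1(i) = 1 for all i; r_j(i) = r_{j-1}(i) + r_j(i-j). Rows j = 2..10: ≤2: 1 1 2 2 3 3 4 4 5 5 6 6 7 7 8 8 9 9 10; ≤3: 1 1 2 3 4 5 7 8 10 12 14 16 19 21 24 27 30 33 37; ≤4: 1 1 2 3 5 6 9 11 15 18 23 27 34 39 47 54 64 72 84; ≤5: 1 1 2 3 5 7 10 13 18 23 30 37 47 57 70 84 101 119 141; ≤6: 1 1 2 3 5 7 11 14 20 26 35 44 58 71 90 110 136 163 199; ≤7: 1 1 2 3 5 7 11 15 21 28 38 49 65 82 105 131 164 201 248; ≤8: 1 1 2 3 5 7 11 15 22 29 40 52 70 89 116 146 186 230 288; ≤9: 1 1 2 3 5 7 11 15 22 30 41 54 73 94 123 157 201 252 318; ≤10: 1 1 2 3 5 7 11 15 22 30 42 55 75 97 128 164 212 267 340. r_10(18) = 340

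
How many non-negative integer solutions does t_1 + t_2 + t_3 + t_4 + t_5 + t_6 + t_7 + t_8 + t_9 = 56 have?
C(56+9-1, 9-1) = C(64, 8) = 4426165368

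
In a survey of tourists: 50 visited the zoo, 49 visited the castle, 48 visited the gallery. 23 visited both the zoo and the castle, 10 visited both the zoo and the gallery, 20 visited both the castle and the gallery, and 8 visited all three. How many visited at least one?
|A∪B∪C| = 50+49+48-23-10-20+8 = 102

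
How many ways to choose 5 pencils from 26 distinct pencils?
C(26,5) = 26!/(5!×21!) = 65780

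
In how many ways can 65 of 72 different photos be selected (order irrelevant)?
C(72,65) = 72!/(65!×7!) = 1473109704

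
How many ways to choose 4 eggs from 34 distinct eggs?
C(34,4) = 34!/(4!×30!) = 46376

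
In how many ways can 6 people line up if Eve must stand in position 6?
Fix one position: (6-1)! = 120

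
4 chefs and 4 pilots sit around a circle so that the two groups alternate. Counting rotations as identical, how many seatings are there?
Fix one of the chefs: (4-1)! ways for the remaining chefs, × 4! ways for the pilots = 6 × 24 = 144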